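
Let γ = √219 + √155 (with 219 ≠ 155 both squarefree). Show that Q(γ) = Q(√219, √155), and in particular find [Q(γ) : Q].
[Q(γ) : Q] = 4 (equivalently, Q(γ) = Q(√219, √155))

Obviously Q(γ) ⊆ Q(√219, √155), and [Q(√219, √155):Q] = 4 (since 219, 155 are distinct squarefree integers > 1 with 33945 not a perfect square). To show equality we compute the minimal polynomial of γ. From γ = √219 + √155: γ^2 = 219 + 2√(33945) + 155 = 374 + 2√(33945), so γ^2 - 374 = 2√(33945); squaring, (γ^2 - 374)^2 = 4·33945, i.e. γ^4 - 748γ^2 + 139876 - 135780 = 0, i.e. γ^4 - 748γ^2 + 4096 = 0. So γ is a root of x^4 - 748x^2 + 4096. This polynomial is irreducible over Q: it has no rational root (each ±√219 ± √155 is irrational), and any factorization into two quadratics over Q would force √(33945) ∈ Q (pairing opposite roots) or √219, √155 ∈ Q (other pairings), all impossible. Hence [Q(γ):Q] = 4 = [Q(√219, √155):Q], so Q(γ) = Q(√219, √155).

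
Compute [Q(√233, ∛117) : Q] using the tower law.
[Q(√233, ∛117) : Q] = 6

Let L = Q(√233, ∛117). Since Q(√233) ⊂ L and [Q(√233):Q] = 2, the tower law gives 2 | [L:Q]. Likewise Q(∛117) ⊂ L with [Q(∛117):Q] = 3 (because 117 is not a perfect cube), so 3 | [L:Q]. As gcd(2,3) = 1, [L:Q] is divisible by 6. Conversely L is generated over Q by √233 and ∛117, so [L:Q] ≤ 2·3 = 6. Therefore [Q(√233, ∛117) : Q] = 6.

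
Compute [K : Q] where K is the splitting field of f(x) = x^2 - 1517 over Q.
[K : Q] = 2

f(x) = x^2 - 1517 factors as (x - √1517)(x + √1517). The splitting field is K = Q(√1517). Since 1517 is squarefree and > 1, it is not a perfect square, so x^2 - 1517 is irreducible over Q and [Q(√1517) : Q] = 2. Hence [K : Q] = 2.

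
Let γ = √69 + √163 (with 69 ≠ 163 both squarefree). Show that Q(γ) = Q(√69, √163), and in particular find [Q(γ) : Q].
[Q(γ) : Q] = 4 (equivalently, Q(γ) = Q(√69, √163))

Obviously Q(γ) ⊆ Q(√69, √163), and [Q(√69, √163):Q] = 4 (since 69, 163 are distinct squarefree integers > 1 with 11247 not a perfect square). To show equality we compute the minimal polynomial of γ. From γ = √69 + √163: γ^2 = 69 + 2√(11247) + 163 = 232 + 2√(11247), so γ^2 - 232 = 2√(11247); squaring, (γ^2 - 232)^2 = 4·11247, i.e. γ^4 - 464γ^2 + 53824 - 44988 = 0, i.e. γ^4 - 464γ^2 + 8836 = 0. So γ is a root of x^4 - 464x^2 + 8836. This polynomial is irreducible over Q: it has no rational root (each ±√69 ± √163 is irrational), and any factorization into two quadratics over Q would force √(11247) ∈ Q (pairing opposite roots) or √69, √163 ∈ Q (other pairings), all impossible. Hence [Q(γ):Q] = 4 = [Q(√69, √163):Q], so Q(γ) = Q(√69, √163).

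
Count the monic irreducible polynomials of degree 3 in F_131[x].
There are 749320 monic irreducible polynomials of degree 3 over F_131

Each element of F_{131^3} that lies in no proper subfield is a root of exactly one monic irreducible of degree 3 over F_131, and each such polynomial has 3 distinct roots in F_{131^3}. By Möbius inversion the count is N_131(3) = (1/3) Σ_{d|3} μ(3/d) · 131^d = (1/3)(μ(3)·131^1 + μ(1)·131^3) = 2247960/3 = 749320.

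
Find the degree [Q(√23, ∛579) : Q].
[Q(√23, ∛579) : Q] = 6

Let L = Q(√23, ∛579). Since Q(√23) ⊂ L and [Q(√23):Q] = 2, the tower law gives 2 | [L:Q]. Likewise Q(∛579) ⊂ L with [Q(∛579):Q] = 3 (because 579 is not a perfect cube), so 3 | [L:Q]. As gcd(2,3) = 1, [L:Q] is divisible by 6. Conversely L is generated over Q by √23 and ∛579, so [L:Q] ≤ 2·3 = 6. Therefore [Q(√23, ∛579) : Q] = 6.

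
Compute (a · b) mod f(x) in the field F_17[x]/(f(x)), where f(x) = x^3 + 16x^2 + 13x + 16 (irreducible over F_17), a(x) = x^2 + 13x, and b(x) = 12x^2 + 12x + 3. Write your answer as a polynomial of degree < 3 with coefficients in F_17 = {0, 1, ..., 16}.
a · b ≡ 13x^2 + 6x + 10 (mod f(x))

Multiply in F_17[x]: a(x)·b(x) = (x^2 + 13x)·(12x^2 + 12x + 3) = 12x^4 + 15x^3 + 6x^2 + 5x. This has degree ≥ 3, so divide by f(x) over F_17: 12x^4 + 15x^3 + 6x^2 + 5x = (12x + 10)·(x^3 + 16x^2 + 13x + 16) + (13x^2 + 6x + 10). Hence a·b ≡ 13x^2 + 6x + 10 (mod f). (F_17[x]/(f) is a field with 17^3 = 4913 elements since f is irreducible of degree 3.)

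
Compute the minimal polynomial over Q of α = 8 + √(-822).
m_α(x) = x^2 - 16x + 886

From α - 8 = √(-822), squaring gives (α - 8)^2 = -822, i.e. α^2 - 16α + 64 = -822, so α^2 - 16α + 886 = 0. The discriminant of x^2 - 16x + 886 is (-16)^2 - 4·(886) = 256 - 3544 = -3288, and 4·(-822) is not a perfect square in Q since -822 is squarefree and ≠ 1. Hence x^2 - 16x + 886 is irreducible over Q and is the minimal polynomial of α.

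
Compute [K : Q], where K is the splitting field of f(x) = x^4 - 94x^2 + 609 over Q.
[K : Q] = 4

Solving the quadratic in x^2: x^2 = (94 ± √(94^2 - 4·609))/2 = (94 ± √6400)/2 = (94 ± 80)/2, giving x^2 = 87 or x^2 = 7. So f(x) = (x^2 - 87)(x^2 - 7) and the roots of f are ±√87, ±√7. Hence the splitting field is K = Q(√87, √7). Since 87 and 7 are distinct squarefree integers > 1, their product 609 is not a perfect square, so √7 ∉ Q(√87). By the tower law [K:Q] = [Q(√87,√7):Q(√87)] · [Q(√87):Q] = 2 · 2 = 4.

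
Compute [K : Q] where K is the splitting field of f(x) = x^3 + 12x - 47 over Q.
[K : Q] = 6

By the rational root test, any rational root of the monic integer polynomial f(x) = x^3 + 12x - 47 must be an integer dividing the constant term -47, i.e. one of ±{1, 47}. Evaluating: f(1) = -34, f(-1) = -60, f(47) = 104340, f(-47) = -104434; none is 0, so f has no rational root and is therefore irreducible over Q (a cubic with no linear factor over a field is irreducible). For an irreducible cubic, the Galois group is A_3 or S_3 according as the discriminant disc(f) = -4a^3 - 27b^2 = -4·(12)^3 - 27·(-47)^2 = -66555 is or is not a square in Q. Here disc(f) = -66555 is not a perfect square in Q, so the Galois group of f over Q is not contained in A_3 and must be all of S_3. The splitting field has degree |S_3| = 6 over Q, so [K : Q] = 6.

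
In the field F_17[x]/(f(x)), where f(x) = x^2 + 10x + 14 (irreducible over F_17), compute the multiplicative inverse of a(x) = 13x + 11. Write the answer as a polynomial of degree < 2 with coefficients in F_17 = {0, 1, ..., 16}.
a(x)^(-1) ≡ 7x (mod f(x))

Since f is irreducible over F_17, F_17[x]/(f) is a field and a(x) ≠ 0 has an inverse. Apply the extended Euclidean algorithm to f(x) and a(x) in F_17[x]: f(x) = (4x)·a(x) + (14). The last nonzero remainder is the constant 14 = gcd(f, a) in F_17. Back-substituting through the division chain expresses 14 = s(x)·a(x) + t(x)·f(x) with s(x) ≡ 13x (mod f), so (13x)·a(x) ≡ 14 (mod f). Multiplying by 14^(-1) ≡ 11 in F_17 gives a(x)^(-1) ≡ 11·(13x) ≡ 7x (mod f). Check: (13x + 11)·(7x) = 6x^2 + 9x ≡ 1 (mod x^2 + 10x + 14).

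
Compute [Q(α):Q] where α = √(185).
[Q(α):Q] = 2

[Q(α):Q] equals the degree of the minimal polynomial of α. Here α^2 = 185 and x^2 - 185 is irreducible (d = 185 is squarefree, ≠ 1, hence not a square), so deg(m_α) = 2. Thus [Q(α):Q] = 2.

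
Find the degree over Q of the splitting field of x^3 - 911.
[K : Q] = 6

The roots of x^3 - 911 are ∛911, ω∛911, ω^2∛911 where ω = e^(2πi/3) is a primitive cube root of unity, so K = Q(∛911, ω). Now [Q(∛911):Q] = 3 (since 911 is not a perfect cube, x^3 - 911 is irreducible) and [Q(ω):Q] = 2. Both 2 and 3 divide [K:Q], and [K:Q] ≤ 3·2 = 6, so [K:Q] = 6. (Equivalently: Q(∛911) ⊂ R but ω ∉ R, so [K : Q(∛911)] = 2.)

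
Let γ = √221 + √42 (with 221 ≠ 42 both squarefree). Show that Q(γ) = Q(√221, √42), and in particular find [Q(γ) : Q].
[Q(γ) : Q] = 4 (equivalently, Q(γ) = Q(√221, √42))

Obviously Q(γ) ⊆ Q(√221, √42), and [Q(√221, √42):Q] = 4 (since 221, 42 are distinct squarefree integers > 1 with 9282 not a perfect square). To show equality we compute the minimal polynomial of γ. From γ = √221 + √42: γ^2 = 221 + 2√(9282) + 42 = 263 + 2√(9282), so γ^2 - 263 = 2√(9282); squaring, (γ^2 - 263)^2 = 4·9282, i.e. γ^4 - 526γ^2 + 69169 - 37128 = 0, i.e. γ^4 - 526γ^2 + 32041 = 0. So γ is a root of x^4 - 526x^2 + 32041. This polynomial is irreducible over Q: it has no rational root (each ±√221 ± √42 is irrational), and any factorization into two quadratics over Q would force √(9282) ∈ Q (pairing opposite roots) or √221, √42 ∈ Q (other pairings), all impossible. Hence [Q(γ):Q] = 4 = [Q(√221, √42):Q], so Q(γ) = Q(√221, √42).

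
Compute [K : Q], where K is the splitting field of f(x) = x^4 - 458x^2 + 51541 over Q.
[K : Q] = 4

Solving the quadratic in x^2: x^2 = (458 ± √(458^2 - 4·51541))/2 = (458 ± √3600)/2 = (458 ± 60)/2, giving x^2 = 259 or x^2 = 199. So f(x) = (x^2 - 259)(x^2 - 199) and the roots of f are ±√259, ±√199. Hence the splitting field is K = Q(√259, √199). Since 259 and 199 are distinct squarefree integers > 1, their product 51541 is not a perfect square, so √199 ∉ Q(√259). By the tower law [K:Q] = [Q(√259,√199):Q(√259)] · [Q(√259):Q] = 2 · 2 = 4.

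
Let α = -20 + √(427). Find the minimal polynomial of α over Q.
m_α(x) = x^2 + 40x - 27

From α + 20 = √(427), squaring gives (α + 20)^2 = 427, i.e. α^2 + 40α + 400 = 427, so α^2 + 40α - 27 = 0. The discriminant of x^2 + 40x - 27 is (40)^2 - 4·(-27) = 1600 + 108 = 1708, and 4·(427) is not a perfect square in Q since 427 is squarefree and ≠ 1. Hence x^2 + 40x - 27 is irreducible over Q and is the minimal polynomial of α.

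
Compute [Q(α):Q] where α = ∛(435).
[Q(α):Q] = 3

The minimal polynomial of α is x^3 - 435, irreducible over Q since 435 is not a perfect cube (so x^3 - 435 has no rational root). Hence [Q(α):Q] = deg(m_α) = 3.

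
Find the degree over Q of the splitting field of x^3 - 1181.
[K : Q] = 6

The roots of x^3 - 1181 are ∛1181, ω∛1181, ω^2∛1181 where ω = e^(2πi/3) is a primitive cube root of unity, so K = Q(∛1181, ω). Now [Q(∛1181):Q] = 3 (since 1181 is not a perfect cube, x^3 - 1181 is irreducible) and [Q(ω):Q] = 2. Both 2 and 3 divide [K:Q], and [K:Q] ≤ 3·2 = 6, so [K:Q] = 6. (Equivalently: Q(∛1181) ⊂ R but ω ∉ R, so [K : Q(∛1181)] = 2.)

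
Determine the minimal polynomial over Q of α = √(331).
m_α(x) = x^2 - 331

α satisfies α^2 - 331 = 0, so x^2 - 331 annihilates α. Since d = 331 is squarefree and ≠ 1, it is not a perfect square in Q, so x^2 - 331 has no rational root and is therefore irreducible over Q (a degree-2 polynomial over a field is irreducible iff it has no root). Hence m_α(x) = x^2 - 331.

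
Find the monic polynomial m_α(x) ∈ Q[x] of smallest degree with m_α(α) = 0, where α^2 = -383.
m_α(x) = x^2 + 383

α satisfies α^2 + 383 = 0, so x^2 + 383 annihilates α. Since d = -383 is squarefree and ≠ 1, it is not a perfect square in Q, so x^2 + 383 has no rational root and is therefore irreducible over Q (a degree-2 polynomial over a field is irreducible iff it has no root). Hence m_α(x) = x^2 + 383.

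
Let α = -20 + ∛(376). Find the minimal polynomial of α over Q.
m_α(x) = x^3 + 60x^2 + 1200x + 7624

Set β = α + 20 = ∛(376), so β^3 = 376. Then (α + 20)^3 - 376 = 0, i.e. α is a root of g(x) = (x + 20)^3 - 376 = x^3 + 60x^2 + 1200x + 7624. Since g(x) = h(x + 20) where h(x) = x^3 - 376, and h is irreducible over Q (because 376 is not a perfect cube, so h has no rational root, and a monic cubic with no rational root is irreducible), g is also irreducible (irreducibility is preserved under the substitution x → x + 20). Hence m_α(x) = x^3 + 60x^2 + 1200x + 7624.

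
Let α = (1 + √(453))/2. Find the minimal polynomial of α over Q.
m_α(x) = x^2 - x - 113

From 2α - 1 = √(453), squaring gives (2α - 1)^2 = 453, i.e. 4α^2 - 4α + 1 = 453, so α^2 - α + (1 - 453)/4 = 0. Since 453 ≡ 1 (mod 4), (1 - 453)/4 = -113 ∈ Z. The polynomial x^2 - x - 113 has discriminant 1 - 4·(-113) = 453, which is not a perfect square in Q (d = 453 is squarefree and ≠ 1), so x^2 - x - 113 is irreducible over Q. It is the minimal polynomial of α.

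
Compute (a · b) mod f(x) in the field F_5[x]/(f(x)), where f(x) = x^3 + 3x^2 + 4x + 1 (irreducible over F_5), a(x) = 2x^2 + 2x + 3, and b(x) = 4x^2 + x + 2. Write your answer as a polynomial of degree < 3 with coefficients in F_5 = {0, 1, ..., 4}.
a · b ≡ 3x^2 (mod f(x))

Multiply in F_5[x]: a(x)·b(x) = (2x^2 + 2x + 3)·(4x^2 + x + 2) = 3x^4 + 3x^2 + 2x + 1. This has degree ≥ 3, so divide by f(x) over F_5: 3x^4 + 3x^2 + 2x + 1 = (3x + 1)·(x^3 + 3x^2 + 4x + 1) + (3x^2). Hence a·b ≡ 3x^2 (mod f). (F_5[x]/(f) is a field with 5^3 = 125 elements since f is irreducible of degree 3.)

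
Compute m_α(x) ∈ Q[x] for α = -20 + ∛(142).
m_α(x) = x^3 + 60x^2 + 1200x + 7858

Set β = α + 20 = ∛(142), so β^3 = 142. Then (α + 20)^3 - 142 = 0, i.e. α is a root of g(x) = (x + 20)^3 - 142 = x^3 + 60x^2 + 1200x + 7858. Since g(x) = h(x + 20) where h(x) = x^3 - 142, and h is irreducible over Q (because 142 is not a perfect cube, so h has no rational root, and a monic cubic with no rational root is irreducible), g is also irreducible (irreducibility is preserved under the substitution x → x + 20). Hence m_α(x) = x^3 + 60x^2 + 1200x + 7858.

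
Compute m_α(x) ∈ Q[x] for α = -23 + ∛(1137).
m_α(x) = x^3 + 69x^2 + 1587x + 11030

Set β = α + 23 = ∛(1137), so β^3 = 1137. Then (α + 23)^3 - 1137 = 0, i.e. α is a root of g(x) = (x + 23)^3 - 1137 = x^3 + 69x^2 + 1587x + 11030. Since g(x) = h(x + 23) where h(x) = x^3 - 1137, and h is irreducible over Q (because 1137 is not a perfect cube, so h has no rational root, and a monic cubic with no rational root is irreducible), g is also irreducible (irreducibility is preserved under the substitution x → x + 23). Hence m_α(x) = x^3 + 69x^2 + 1587x + 11030.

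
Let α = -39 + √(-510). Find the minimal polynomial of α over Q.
m_α(x) = x^2 + 78x + 2031

From α + 39 = √(-510), squaring gives (α + 39)^2 = -510, i.e. α^2 + 78α + 1521 = -510, so α^2 + 78α + 2031 = 0. The discriminant of x^2 + 78x + 2031 is (78)^2 - 4·(2031) = 6084 - 8124 = -2040, and 4·(-510) is not a perfect square in Q since -510 is squarefree and ≠ 1. Hence x^2 + 78x + 2031 is irreducible over Q and is the minimal polynomial of α.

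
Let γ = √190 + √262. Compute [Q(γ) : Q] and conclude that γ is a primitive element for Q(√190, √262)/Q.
[Q(γ) : Q] = 4 (equivalently, Q(γ) = Q(√190, √262))

Obviously Q(γ) ⊆ Q(√190, √262), and [Q(√190, √262):Q] = 4 (since 190, 262 are distinct squarefree integers > 1 with 49780 not a perfect square). To show equality we compute the minimal polynomial of γ. From γ = √190 + √262: γ^2 = 190 + 2√(49780) + 262 = 452 + 2√(49780), so γ^2 - 452 = 2√(49780); squaring, (γ^2 - 452)^2 = 4·49780, i.e. γ^4 - 904γ^2 + 204304 - 199120 = 0, i.e. γ^4 - 904γ^2 + 5184 = 0. So γ is a root of x^4 - 904x^2 + 5184. This polynomial is irreducible over Q: it has no rational root (each ±√190 ± √262 is irrational), and any factorization into two quadratics over Q would force √(49780) ∈ Q (pairing opposite roots) or √190, √262 ∈ Q (other pairings), all impossible. Hence [Q(γ):Q] = 4 = [Q(√190, √262):Q], so Q(γ) = Q(√190, √262).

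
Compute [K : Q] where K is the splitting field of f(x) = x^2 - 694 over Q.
[K : Q] = 2

f(x) = x^2 - 694 factors as (x - √694)(x + √694). The splitting field is K = Q(√694). Since 694 is squarefree and > 1, it is not a perfect square, so x^2 - 694 is irreducible over Q and [Q(√694) : Q] = 2. Hence [K : Q] = 2.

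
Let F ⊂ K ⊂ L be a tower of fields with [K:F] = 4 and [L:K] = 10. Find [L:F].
[L:F] = 40

The tower law says that for any tower of field extensions F ⊂ K ⊂ L with finite degrees, [L:F] = [L:K] · [K:F]. Here this gives [L:F] = 10 · 4 = 40.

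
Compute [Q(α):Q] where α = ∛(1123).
[Q(α):Q] = 3

The minimal polynomial of α is x^3 - 1123, irreducible over Q since 1123 is not a perfect cube (so x^3 - 1123 has no rational root). Hence [Q(α):Q] = deg(m_α) = 3.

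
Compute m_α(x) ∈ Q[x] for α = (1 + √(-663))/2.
m_α(x) = x^2 - x + 166

From 2α - 1 = √(-663), squaring gives (2α - 1)^2 = -663, i.e. 4α^2 - 4α + 1 = -663, so α^2 - α + (1 + 663)/4 = 0. Since -663 ≡ 1 (mod 4), (1 + 663)/4 = 166 ∈ Z. The polynomial x^2 - x + 166 has discriminant 1 - 4·(166) = -663, which is not a perfect square in Q (d = -663 is squarefree and ≠ 1), so x^2 - x + 166 is irreducible over Q. It is the minimal polynomial of α.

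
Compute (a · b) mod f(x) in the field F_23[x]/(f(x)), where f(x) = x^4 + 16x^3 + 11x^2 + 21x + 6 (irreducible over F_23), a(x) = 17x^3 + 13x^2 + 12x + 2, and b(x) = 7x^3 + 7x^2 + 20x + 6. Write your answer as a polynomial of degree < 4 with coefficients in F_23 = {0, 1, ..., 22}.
a · b ≡ 21x^3 + x^2 + 14x + 1 (mod f(x))

Multiply in F_23[x]: a(x)·b(x) = (17x^3 + 13x^2 + 12x + 2)·(7x^3 + 7x^2 + 20x + 6) = 4x^6 + 3x^5 + 9x^4 + 10x^2 + 20x + 12. This has degree ≥ 4, so divide by f(x) over F_23: 4x^6 + 3x^5 + 9x^4 + 10x^2 + 20x + 12 = (4x^2 + 8x + 21)·(x^4 + 16x^3 + 11x^2 + 21x + 6) + (21x^3 + x^2 + 14x + 1). Hence a·b ≡ 21x^3 + x^2 + 14x + 1 (mod f). (F_23[x]/(f) is a field with 23^4 = 279841 elements since f is irreducible of degree 4.)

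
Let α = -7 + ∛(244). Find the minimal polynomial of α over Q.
m_α(x) = x^3 + 21x^2 + 147x + 99

Set β = α + 7 = ∛(244), so β^3 = 244. Then (α + 7)^3 - 244 = 0, i.e. α is a root of g(x) = (x + 7)^3 - 244 = x^3 + 21x^2 + 147x + 99. Since g(x) = h(x + 7) where h(x) = x^3 - 244, and h is irreducible over Q (because 244 is not a perfect cube, so h has no rational root, and a monic cubic with no rational root is irreducible), g is also irreducible (irreducibility is preserved under the substitution x → x + 7). Hence m_α(x) = x^3 + 21x^2 + 147x + 99.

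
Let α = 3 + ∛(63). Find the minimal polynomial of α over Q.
m_α(x) = x^3 - 9x^2 + 27x - 90

Set β = α - 3 = ∛(63), so β^3 = 63. Then (α - 3)^3 - 63 = 0, i.e. α is a root of g(x) = (x - 3)^3 - 63 = x^3 - 9x^2 + 27x - 90. Since g(x) = h(x - 3) where h(x) = x^3 - 63, and h is irreducible over Q (because 63 is not a perfect cube, so h has no rational root, and a monic cubic with no rational root is irreducible), g is also irreducible (irreducibility is preserved under the substitution x → x - 3). Hence m_α(x) = x^3 - 9x^2 + 27x - 90.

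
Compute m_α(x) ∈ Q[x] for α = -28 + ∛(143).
m_α(x) = x^3 + 84x^2 + 2352x + 21809

Set β = α + 28 = ∛(143), so β^3 = 143. Then (α + 28)^3 - 143 = 0, i.e. α is a root of g(x) = (x + 28)^3 - 143 = x^3 + 84x^2 + 2352x + 21809. Since g(x) = h(x + 28) where h(x) = x^3 - 143, and h is irreducible over Q (because 143 is not a perfect cube, so h has no rational root, and a monic cubic with no rational root is irreducible), g is also irreducible (irreducibility is preserved under the substitution x → x + 28). Hence m_α(x) = x^3 + 84x^2 + 2352x + 21809.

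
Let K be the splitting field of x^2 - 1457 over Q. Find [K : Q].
[K : Q] = 2

f(x) = x^2 - 1457 factors as (x - √1457)(x + √1457). The splitting field is K = Q(√1457). Since 1457 is squarefree and > 1, it is not a perfect square, so x^2 - 1457 is irreducible over Q and [Q(√1457) : Q] = 2. Hence [K : Q] = 2.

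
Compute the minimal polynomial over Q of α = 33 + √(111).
m_α(x) = x^2 - 66x + 978

From α - 33 = √(111), squaring gives (α - 33)^2 = 111, i.e. α^2 - 66α + 1089 = 111, so α^2 - 66α + 978 = 0. The discriminant of x^2 - 66x + 978 is (-66)^2 - 4·(978) = 4356 - 3912 = 444, and 4·(111) is not a perfect square in Q since 111 is squarefree and ≠ 1. Hence x^2 - 66x + 978 is irreducible over Q and is the minimal polynomial of α.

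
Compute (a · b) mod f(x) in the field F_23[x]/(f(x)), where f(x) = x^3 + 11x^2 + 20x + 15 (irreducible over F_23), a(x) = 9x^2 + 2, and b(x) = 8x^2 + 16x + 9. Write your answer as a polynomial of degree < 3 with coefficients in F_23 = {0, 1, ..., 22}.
a · b ≡ 12x^2 + 21x + 9 (mod f(x))

Multiply in F_23[x]: a(x)·b(x) = (9x^2 + 2)·(8x^2 + 16x + 9) = 3x^4 + 6x^3 + 5x^2 + 9x + 18. This has degree ≥ 3, so divide by f(x) over F_23: 3x^4 + 6x^3 + 5x^2 + 9x + 18 = (3x + 19)·(x^3 + 11x^2 + 20x + 15) + (12x^2 + 21x + 9). Hence a·b ≡ 12x^2 + 21x + 9 (mod f). (F_23[x]/(f) is a field with 23^3 = 12167 elements since f is irreducible of degree 3.)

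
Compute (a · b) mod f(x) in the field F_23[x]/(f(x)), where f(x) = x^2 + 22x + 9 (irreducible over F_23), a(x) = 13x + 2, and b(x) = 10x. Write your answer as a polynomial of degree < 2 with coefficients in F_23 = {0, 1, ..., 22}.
a · b ≡ 12x + 3 (mod f(x))

Multiply in F_23[x]: a(x)·b(x) = (13x + 2)·(10x) = 15x^2 + 20x. This has degree ≥ 2, so divide by f(x) over F_23: 15x^2 + 20x = (15)·(x^2 + 22x + 9) + (12x + 3). Hence a·b ≡ 12x + 3 (mod f). (F_23[x]/(f) is a field with 23^2 = 529 elements since f is irreducible of degree 2.)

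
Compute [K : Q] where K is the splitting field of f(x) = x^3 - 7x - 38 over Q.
[K : Q] = 6

By the rational root test, any rational root of the monic integer polynomial f(x) = x^3 - 7x - 38 must be an integer dividing the constant term -38, i.e. one of ±{1, 2, 19, 38}. Evaluating: f(1) = -44, f(-1) = -32, f(2) = -44, f(-2) = -32, f(19) = 6688, f(-19) = -6764, f(38) = 54568, f(-38) = -54644; none is 0, so f has no rational root and is therefore irreducible over Q (a cubic with no linear factor over a field is irreducible). For an irreducible cubic, the Galois group is A_3 or S_3 according as the discriminant disc(f) = -4a^3 - 27b^2 = -4·(-7)^3 - 27·(-38)^2 = -37616 is or is not a square in Q. Here disc(f) = -37616 is not a perfect square in Q, so the Galois group of f over Q is not contained in A_3 and must be all of S_3. The splitting field has degree |S_3| = 6 over Q, so [K : Q] = 6.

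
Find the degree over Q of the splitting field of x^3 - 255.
[K : Q] = 6

The roots of x^3 - 255 are ∛255, ω∛255, ω^2∛255 where ω = e^(2πi/3) is a primitive cube root of unity, so K = Q(∛255, ω). Now [Q(∛255):Q] = 3 (since 255 is not a perfect cube, x^3 - 255 is irreducible) and [Q(ω):Q] = 2. Both 2 and 3 divide [K:Q], and [K:Q] ≤ 3·2 = 6, so [K:Q] = 6. (Equivalently: Q(∛255) ⊂ R but ω ∉ R, so [K : Q(∛255)] = 2.)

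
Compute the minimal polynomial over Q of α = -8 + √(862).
m_α(x) = x^2 + 16x - 798

From α + 8 = √(862), squaring gives (α + 8)^2 = 862, i.e. α^2 + 16α + 64 = 862, so α^2 + 16α - 798 = 0. The discriminant of x^2 + 16x - 798 is (16)^2 - 4·(-798) = 256 + 3192 = 3448, and 4·(862) is not a perfect square in Q since 862 is squarefree and ≠ 1. Hence x^2 + 16x - 798 is irreducible over Q and is the minimal polynomial of α.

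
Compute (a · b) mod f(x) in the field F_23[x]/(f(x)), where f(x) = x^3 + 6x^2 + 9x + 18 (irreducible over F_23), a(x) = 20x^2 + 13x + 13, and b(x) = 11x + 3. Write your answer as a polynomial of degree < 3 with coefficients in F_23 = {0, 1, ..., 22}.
a · b ≡ 10x^2 + 19x + 12 (mod f(x))

Multiply in F_23[x]: a(x)·b(x) = (20x^2 + 13x + 13)·(11x + 3) = 13x^3 + 19x^2 + 21x + 16. This has degree ≥ 3, so divide by f(x) over F_23: 13x^3 + 19x^2 + 21x + 16 = (13)·(x^3 + 6x^2 + 9x + 18) + (10x^2 + 19x + 12). Hence a·b ≡ 10x^2 + 19x + 12 (mod f). (F_23[x]/(f) is a field with 23^3 = 12167 elements since f is irreducible of degree 3.)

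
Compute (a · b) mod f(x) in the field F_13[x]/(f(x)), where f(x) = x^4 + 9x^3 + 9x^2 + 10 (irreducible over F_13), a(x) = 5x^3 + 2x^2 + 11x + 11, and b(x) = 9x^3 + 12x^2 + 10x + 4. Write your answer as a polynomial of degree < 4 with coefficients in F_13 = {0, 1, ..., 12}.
a · b ≡ 5x^3 + 10x^2 + 5x (mod f(x))

Multiply in F_13[x]: a(x)·b(x) = (5x^3 + 2x^2 + 11x + 11)·(9x^3 + 12x^2 + 10x + 4) = 6x^6 + 4x^4 + 11x^3 + 3x^2 + 11x + 5. This has degree ≥ 4, so divide by f(x) over F_13: 6x^6 + 4x^4 + 11x^3 + 3x^2 + 11x + 5 = (6x^2 + 11x + 7)·(x^4 + 9x^3 + 9x^2 + 10) + (5x^3 + 10x^2 + 5x). Hence a·b ≡ 5x^3 + 10x^2 + 5x (mod f). (F_13[x]/(f) is a field with 13^4 = 28561 elements since f is irreducible of degree 4.)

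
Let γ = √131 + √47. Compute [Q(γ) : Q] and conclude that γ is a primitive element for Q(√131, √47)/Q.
[Q(γ) : Q] = 4 (equivalently, Q(γ) = Q(√131, √47))

Obviously Q(γ) ⊆ Q(√131, √47), and [Q(√131, √47):Q] = 4 (since 131, 47 are distinct squarefree integers > 1 with 6157 not a perfect square). To show equality we compute the minimal polynomial of γ. From γ = √131 + √47: γ^2 = 131 + 2√(6157) + 47 = 178 + 2√(6157), so γ^2 - 178 = 2√(6157); squaring, (γ^2 - 178)^2 = 4·6157, i.e. γ^4 - 356γ^2 + 31684 - 24628 = 0, i.e. γ^4 - 356γ^2 + 7056 = 0. So γ is a root of x^4 - 356x^2 + 7056. This polynomial is irreducible over Q: it has no rational root (each ±√131 ± √47 is irrational), and any factorization into two quadratics over Q would force √(6157) ∈ Q (pairing opposite roots) or √131, √47 ∈ Q (other pairings), all impossible. Hence [Q(γ):Q] = 4 = [Q(√131, √47):Q], so Q(γ) = Q(√131, √47).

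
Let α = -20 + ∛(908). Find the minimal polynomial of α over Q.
m_α(x) = x^3 + 60x^2 + 1200x + 7092

Set β = α + 20 = ∛(908), so β^3 = 908. Then (α + 20)^3 - 908 = 0, i.e. α is a root of g(x) = (x + 20)^3 - 908 = x^3 + 60x^2 + 1200x + 7092. Since g(x) = h(x + 20) where h(x) = x^3 - 908, and h is irreducible over Q (because 908 is not a perfect cube, so h has no rational root, and a monic cubic with no rational root is irreducible), g is also irreducible (irreducibility is preserved under the substitution x → x + 20). Hence m_α(x) = x^3 + 60x^2 + 1200x + 7092.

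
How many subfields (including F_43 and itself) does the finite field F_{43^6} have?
F_{43^6} has 4 subfields

The subfields of F_{p^n} are exactly the fields F_{p^d} for d | n (each is the fixed field of the unique index-d subgroup of Gal(F_{p^n}/F_p) ≅ Z/nZ). The divisors of n = 6 are {1, 2, 3, 6}, giving 4 subfields: F_{43^1}, F_{43^2}, F_{43^3}, F_{43^6}.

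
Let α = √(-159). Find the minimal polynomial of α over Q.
m_α(x) = x^2 + 159

α satisfies α^2 + 159 = 0, so x^2 + 159 annihilates α. Since d = -159 is squarefree and ≠ 1, it is not a perfect square in Q, so x^2 + 159 has no rational root and is therefore irreducible over Q (a degree-2 polynomial over a field is irreducible iff it has no root). Hence m_α(x) = x^2 + 159.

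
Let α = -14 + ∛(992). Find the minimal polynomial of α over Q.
m_α(x) = x^3 + 42x^2 + 588x + 1752

Set β = α + 14 = ∛(992), so β^3 = 992. Then (α + 14)^3 - 992 = 0, i.e. α is a root of g(x) = (x + 14)^3 - 992 = x^3 + 42x^2 + 588x + 1752. Since g(x) = h(x + 14) where h(x) = x^3 - 992, and h is irreducible over Q (because 992 is not a perfect cube, so h has no rational root, and a monic cubic with no rational root is irreducible), g is also irreducible (irreducibility is preserved under the substitution x → x + 14). Hence m_α(x) = x^3 + 42x^2 + 588x + 1752.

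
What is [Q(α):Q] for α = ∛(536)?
[Q(α):Q] = 3

The minimal polynomial of α is x^3 - 536, irreducible over Q since 536 is not a perfect cube (so x^3 - 536 has no rational root). Hence [Q(α):Q] = deg(m_α) = 3.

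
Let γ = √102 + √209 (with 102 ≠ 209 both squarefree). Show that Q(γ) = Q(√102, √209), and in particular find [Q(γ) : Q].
[Q(γ) : Q] = 4 (equivalently, Q(γ) = Q(√102, √209))

Obviously Q(γ) ⊆ Q(√102, √209), and [Q(√102, √209):Q] = 4 (since 102, 209 are distinct squarefree integers > 1 with 21318 not a perfect square). To show equality we compute the minimal polynomial of γ. From γ = √102 + √209: γ^2 = 102 + 2√(21318) + 209 = 311 + 2√(21318), so γ^2 - 311 = 2√(21318); squaring, (γ^2 - 311)^2 = 4·21318, i.e. γ^4 - 622γ^2 + 96721 - 85272 = 0, i.e. γ^4 - 622γ^2 + 11449 = 0. So γ is a root of x^4 - 622x^2 + 11449. This polynomial is irreducible over Q: it has no rational root (each ±√102 ± √209 is irrational), and any factorization into two quadratics over Q would force √(21318) ∈ Q (pairing opposite roots) or √102, √209 ∈ Q (other pairings), all impossible. Hence [Q(γ):Q] = 4 = [Q(√102, √209):Q], so Q(γ) = Q(√102, √209).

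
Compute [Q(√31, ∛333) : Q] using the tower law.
[Q(√31, ∛333) : Q] = 6

Let L = Q(√31, ∛333). Since Q(√31) ⊂ L and [Q(√31):Q] = 2, the tower law gives 2 | [L:Q]. Likewise Q(∛333) ⊂ L with [Q(∛333):Q] = 3 (because 333 is not a perfect cube), so 3 | [L:Q]. As gcd(2,3) = 1, [L:Q] is divisible by 6. Conversely L is generated over Q by √31 and ∛333, so [L:Q] ≤ 2·3 = 6. Therefore [Q(√31, ∛333) : Q] = 6.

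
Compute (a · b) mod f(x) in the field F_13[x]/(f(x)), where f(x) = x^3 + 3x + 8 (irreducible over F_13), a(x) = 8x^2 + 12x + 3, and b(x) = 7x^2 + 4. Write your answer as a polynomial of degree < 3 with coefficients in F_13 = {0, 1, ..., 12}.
a · b ≡ 2x^2 + 11x + 3 (mod f(x))

Multiply in F_13[x]: a(x)·b(x) = (8x^2 + 12x + 3)·(7x^2 + 4) = 4x^4 + 6x^3 + x^2 + 9x + 12. This has degree ≥ 3, so divide by f(x) over F_13: 4x^4 + 6x^3 + x^2 + 9x + 12 = (4x + 6)·(x^3 + 3x + 8) + (2x^2 + 11x + 3). Hence a·b ≡ 2x^2 + 11x + 3 (mod f). (F_13[x]/(f) is a field with 13^3 = 2197 elements since f is irreducible of degree 3.)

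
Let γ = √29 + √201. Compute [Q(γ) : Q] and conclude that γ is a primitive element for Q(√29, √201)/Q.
[Q(γ) : Q] = 4 (equivalently, Q(γ) = Q(√29, √201))

Obviously Q(γ) ⊆ Q(√29, √201), and [Q(√29, √201):Q] = 4 (since 29, 201 are distinct squarefree integers > 1 with 5829 not a perfect square). To show equality we compute the minimal polynomial of γ. From γ = √29 + √201: γ^2 = 29 + 2√(5829) + 201 = 230 + 2√(5829), so γ^2 - 230 = 2√(5829); squaring, (γ^2 - 230)^2 = 4·5829, i.e. γ^4 - 460γ^2 + 52900 - 23316 = 0, i.e. γ^4 - 460γ^2 + 29584 = 0. So γ is a root of x^4 - 460x^2 + 29584. This polynomial is irreducible over Q: it has no rational root (each ±√29 ± √201 is irrational), and any factorization into two quadratics over Q would force √(5829) ∈ Q (pairing opposite roots) or √29, √201 ∈ Q (other pairings), all impossible. Hence [Q(γ):Q] = 4 = [Q(√29, √201):Q], so Q(γ) = Q(√29, √201).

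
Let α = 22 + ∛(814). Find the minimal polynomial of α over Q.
m_α(x) = x^3 - 66x^2 + 1452x - 11462

Set β = α - 22 = ∛(814), so β^3 = 814. Then (α - 22)^3 - 814 = 0, i.e. α is a root of g(x) = (x - 22)^3 - 814 = x^3 - 66x^2 + 1452x - 11462. Since g(x) = h(x - 22) where h(x) = x^3 - 814, and h is irreducible over Q (because 814 is not a perfect cube, so h has no rational root, and a monic cubic with no rational root is irreducible), g is also irreducible (irreducibility is preserved under the substitution x → x - 22). Hence m_α(x) = x^3 - 66x^2 + 1452x - 11462.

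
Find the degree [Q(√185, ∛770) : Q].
[Q(√185, ∛770) : Q] = 6

Let L = Q(√185, ∛770). Since Q(√185) ⊂ L and [Q(√185):Q] = 2, the tower law gives 2 | [L:Q]. Likewise Q(∛770) ⊂ L with [Q(∛770):Q] = 3 (because 770 is not a perfect cube), so 3 | [L:Q]. As gcd(2,3) = 1, [L:Q] is divisible by 6. Conversely L is generated over Q by √185 and ∛770, so [L:Q] ≤ 2·3 = 6. Therefore [Q(√185, ∛770) : Q] = 6.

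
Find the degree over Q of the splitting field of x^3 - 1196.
[K : Q] = 6

The roots of x^3 - 1196 are ∛1196, ω∛1196, ω^2∛1196 where ω = e^(2πi/3) is a primitive cube root of unity, so K = Q(∛1196, ω). Now [Q(∛1196):Q] = 3 (since 1196 is not a perfect cube, x^3 - 1196 is irreducible) and [Q(ω):Q] = 2. Both 2 and 3 divide [K:Q], and [K:Q] ≤ 3·2 = 6, so [K:Q] = 6. (Equivalently: Q(∛1196) ⊂ R but ω ∉ R, so [K : Q(∛1196)] = 2.)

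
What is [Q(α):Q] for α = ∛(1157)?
[Q(α):Q] = 3

The minimal polynomial of α is x^3 - 1157, irreducible over Q since 1157 is not a perfect cube (so x^3 - 1157 has no rational root). Hence [Q(α):Q] = deg(m_α) = 3.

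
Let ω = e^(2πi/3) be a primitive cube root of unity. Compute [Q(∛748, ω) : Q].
[Q(∛748, ω) : Q] = 6

[Q(∛748):Q] = 3 (min poly x^3 - 748, irreducible since 748 is not a perfect cube). [Q(ω):Q] = 2 (min poly x^2 + x + 1). Since Q(∛748) ⊂ R and ω ∉ R, we have ω ∉ Q(∛748), so x^2 + x + 1 remains irreducible over Q(∛748) and [Q(∛748, ω) : Q(∛748)] = 2. By the tower law, [Q(∛748, ω) : Q] = 3 · 2 = 6. (In fact Q(∛748, ω) is the splitting field of x^3 - 748 over Q.)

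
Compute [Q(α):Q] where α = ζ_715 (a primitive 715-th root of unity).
[Q(α):Q] = 480

The minimal polynomial of ζ_715 over Q is the 715-th cyclotomic polynomial Φ_715(x), which is irreducible over Q and has degree φ(715) = 480. Hence [Q(α):Q] = φ(715) = 480.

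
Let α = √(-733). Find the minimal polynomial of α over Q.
m_α(x) = x^2 + 733

α satisfies α^2 + 733 = 0, so x^2 + 733 annihilates α. Since d = -733 is squarefree and ≠ 1, it is not a perfect square in Q, so x^2 + 733 has no rational root and is therefore irreducible over Q (a degree-2 polynomial over a field is irreducible iff it has no root). Hence m_α(x) = x^2 + 733.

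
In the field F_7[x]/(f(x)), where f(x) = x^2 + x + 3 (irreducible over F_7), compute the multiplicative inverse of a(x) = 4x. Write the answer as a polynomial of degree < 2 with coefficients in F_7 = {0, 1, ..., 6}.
a(x)^(-1) ≡ 4x + 4 (mod f(x))

Since f is irreducible over F_7, F_7[x]/(f) is a field and a(x) ≠ 0 has an inverse. Apply the extended Euclidean algorithm to f(x) and a(x) in F_7[x]: f(x) = (2x + 2)·a(x) + (3). The last nonzero remainder is the constant 3 = gcd(f, a) in F_7. Back-substituting through the division chain expresses 3 = s(x)·a(x) + t(x)·f(x) with s(x) ≡ 5x + 5 (mod f), so (5x + 5)·a(x) ≡ 3 (mod f). Multiplying by 3^(-1) ≡ 5 in F_7 gives a(x)^(-1) ≡ 5·(5x + 5) ≡ 4x + 4 (mod f). Check: (4x)·(4x + 4) = 2x^2 + 2x ≡ 1 (mod x^2 + x + 3).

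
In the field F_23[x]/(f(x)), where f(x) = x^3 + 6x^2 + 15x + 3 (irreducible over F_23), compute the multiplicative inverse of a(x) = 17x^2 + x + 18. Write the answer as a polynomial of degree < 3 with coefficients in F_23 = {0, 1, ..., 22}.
a(x)^(-1) ≡ 9x^2 + 12x + 18 (mod f(x))

Since f is irreducible over F_23, F_23[x]/(f) is a field and a(x) ≠ 0 has an inverse. Apply the extended Euclidean algorithm to f(x) and a(x) in F_23[x]: f(x) = (19x + 6)·a(x) + (12x + 10);  a(x) = (11x + 12)·(12x + 10) + (13). The last nonzero remainder is the constant 13 = gcd(f, a) in F_23. Back-substituting through the division chain expresses 13 = s(x)·a(x) + t(x)·f(x) with s(x) ≡ 2x^2 + 18x + 4 (mod f), so (2x^2 + 18x + 4)·a(x) ≡ 13 (mod f). Multiplying by 13^(-1) ≡ 16 in F_23 gives a(x)^(-1) ≡ 16·(2x^2 + 18x + 4) ≡ 9x^2 + 12x + 18 (mod f). Check: (17x^2 + x + 18)·(9x^2 + 12x + 18) = 15x^4 + 6x^3 + 20x^2 + 4x + 2 ≡ 1 (mod x^3 + 6x^2 + 15x + 3).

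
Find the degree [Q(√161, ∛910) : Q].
[Q(√161, ∛910) : Q] = 6

Let L = Q(√161, ∛910). Since Q(√161) ⊂ L and [Q(√161):Q] = 2, the tower law gives 2 | [L:Q]. Likewise Q(∛910) ⊂ L with [Q(∛910):Q] = 3 (because 910 is not a perfect cube), so 3 | [L:Q]. As gcd(2,3) = 1, [L:Q] is divisible by 6. Conversely L is generated over Q by √161 and ∛910, so [L:Q] ≤ 2·3 = 6. Therefore [Q(√161, ∛910) : Q] = 6.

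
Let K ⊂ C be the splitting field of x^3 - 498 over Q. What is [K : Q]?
[K : Q] = 6

The roots of x^3 - 498 are ∛498, ω∛498, ω^2∛498 where ω = e^(2πi/3) is a primitive cube root of unity, so K = Q(∛498, ω). Now [Q(∛498):Q] = 3 (since 498 is not a perfect cube, x^3 - 498 is irreducible) and [Q(ω):Q] = 2. Both 2 and 3 divide [K:Q], and [K:Q] ≤ 3·2 = 6, so [K:Q] = 6. (Equivalently: Q(∛498) ⊂ R but ω ∉ R, so [K : Q(∛498)] = 2.)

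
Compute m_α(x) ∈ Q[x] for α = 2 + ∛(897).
m_α(x) = x^3 - 6x^2 + 12x - 905

Set β = α - 2 = ∛(897), so β^3 = 897. Then (α - 2)^3 - 897 = 0, i.e. α is a root of g(x) = (x - 2)^3 - 897 = x^3 - 6x^2 + 12x - 905. Since g(x) = h(x - 2) where h(x) = x^3 - 897, and h is irreducible over Q (because 897 is not a perfect cube, so h has no rational root, and a monic cubic with no rational root is irreducible), g is also irreducible (irreducibility is preserved under the substitution x → x - 2). Hence m_α(x) = x^3 - 6x^2 + 12x - 905.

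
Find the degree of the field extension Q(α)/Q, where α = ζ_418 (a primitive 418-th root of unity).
[Q(α):Q] = 180

The minimal polynomial of ζ_418 over Q is the 418-th cyclotomic polynomial Φ_418(x), which is irreducible over Q and has degree φ(418) = 180. Hence [Q(α):Q] = φ(418) = 180.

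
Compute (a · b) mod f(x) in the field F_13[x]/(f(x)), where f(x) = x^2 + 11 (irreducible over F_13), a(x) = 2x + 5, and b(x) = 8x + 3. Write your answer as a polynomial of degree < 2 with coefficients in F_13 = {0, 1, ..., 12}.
a · b ≡ 7x + 8 (mod f(x))

Multiply in F_13[x]: a(x)·b(x) = (2x + 5)·(8x + 3) = 3x^2 + 7x + 2. This has degree ≥ 2, so divide by f(x) over F_13: 3x^2 + 7x + 2 = (3)·(x^2 + 11) + (7x + 8). Hence a·b ≡ 7x + 8 (mod f). (F_13[x]/(f) is a field with 13^2 = 169 elements since f is irreducible of degree 2.)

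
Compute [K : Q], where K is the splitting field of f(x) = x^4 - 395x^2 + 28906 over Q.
[K : Q] = 4

Solving the quadratic in x^2: x^2 = (395 ± √(395^2 - 4·28906))/2 = (395 ± √40401)/2 = (395 ± 201)/2, giving x^2 = 97 or x^2 = 298. So f(x) = (x^2 - 97)(x^2 - 298) and the roots of f are ±√97, ±√298. Hence the splitting field is K = Q(√97, √298). Since 97 and 298 are distinct squarefree integers > 1, their product 28906 is not a perfect square, so √298 ∉ Q(√97). By the tower law [K:Q] = [Q(√97,√298):Q(√97)] · [Q(√97):Q] = 2 · 2 = 4.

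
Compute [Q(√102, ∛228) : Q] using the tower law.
[Q(√102, ∛228) : Q] = 6

Let L = Q(√102, ∛228). Since Q(√102) ⊂ L and [Q(√102):Q] = 2, the tower law gives 2 | [L:Q]. Likewise Q(∛228) ⊂ L with [Q(∛228):Q] = 3 (because 228 is not a perfect cube), so 3 | [L:Q]. As gcd(2,3) = 1, [L:Q] is divisible by 6. Conversely L is generated over Q by √102 and ∛228, so [L:Q] ≤ 2·3 = 6. Therefore [Q(√102, ∛228) : Q] = 6.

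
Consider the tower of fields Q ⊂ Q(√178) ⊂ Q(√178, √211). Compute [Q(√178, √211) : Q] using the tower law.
[Q(√178, √211) : Q] = 4

[Q(√178):Q] = 2 (min poly x^2 - 178, irreducible since 178 is squarefree > 1). For the top step, suppose √211 ∈ Q(√178), say √211 = c + d√178 with c, d ∈ Q. Squaring: 211 = c^2 + 178d^2 + 2cd√178. Since √178 ∉ Q this forces 2cd = 0. If d = 0 then √211 = c ∈ Q, contradicting 211 squarefree > 1. If c = 0 then 211 = 178d^2, so 178·211 = (178d)^2 is a perfect square in Q — but 178·211 = 37558 is not a perfect square (since 178 and 211 are distinct squarefree integers). Contradiction. Hence √211 ∉ Q(√178), so x^2 - 211 stays irreducible over Q(√178) and [Q(√178, √211) : Q(√178)] = 2. By the tower law, [Q(√178, √211) : Q] = 2 · 2 = 4.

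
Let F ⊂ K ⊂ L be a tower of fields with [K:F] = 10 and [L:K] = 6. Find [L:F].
[L:F] = 60

The tower law says that for any tower of field extensions F ⊂ K ⊂ L with finite degrees, [L:F] = [L:K] · [K:F]. Here this gives [L:F] = 6 · 10 = 60.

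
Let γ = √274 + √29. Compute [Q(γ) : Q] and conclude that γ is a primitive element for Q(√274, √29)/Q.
[Q(γ) : Q] = 4 (equivalently, Q(γ) = Q(√274, √29))

Obviously Q(γ) ⊆ Q(√274, √29), and [Q(√274, √29):Q] = 4 (since 274, 29 are distinct squarefree integers > 1 with 7946 not a perfect square). To show equality we compute the minimal polynomial of γ. From γ = √274 + √29: γ^2 = 274 + 2√(7946) + 29 = 303 + 2√(7946), so γ^2 - 303 = 2√(7946); squaring, (γ^2 - 303)^2 = 4·7946, i.e. γ^4 - 606γ^2 + 91809 - 31784 = 0, i.e. γ^4 - 606γ^2 + 60025 = 0. So γ is a root of x^4 - 606x^2 + 60025. This polynomial is irreducible over Q: it has no rational root (each ±√274 ± √29 is irrational), and any factorization into two quadratics over Q would force √(7946) ∈ Q (pairing opposite roots) or √274, √29 ∈ Q (other pairings), all impossible. Hence [Q(γ):Q] = 4 = [Q(√274, √29):Q], so Q(γ) = Q(√274, √29).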